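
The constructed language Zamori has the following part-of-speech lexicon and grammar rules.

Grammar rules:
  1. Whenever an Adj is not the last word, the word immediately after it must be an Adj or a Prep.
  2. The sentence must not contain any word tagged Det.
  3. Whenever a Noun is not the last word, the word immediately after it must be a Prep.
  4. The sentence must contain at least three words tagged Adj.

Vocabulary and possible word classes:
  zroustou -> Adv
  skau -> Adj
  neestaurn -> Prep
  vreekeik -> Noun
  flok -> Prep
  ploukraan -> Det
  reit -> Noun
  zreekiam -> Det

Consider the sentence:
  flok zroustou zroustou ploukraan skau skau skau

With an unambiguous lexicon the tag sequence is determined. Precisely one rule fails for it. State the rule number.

2

Fixed tagging: Prep Adv Adv Det Adj Adj Adj.
Applying the rules: R1 ok, R2 fails, R3 ok, R4 ok.
Only rule 2 fails.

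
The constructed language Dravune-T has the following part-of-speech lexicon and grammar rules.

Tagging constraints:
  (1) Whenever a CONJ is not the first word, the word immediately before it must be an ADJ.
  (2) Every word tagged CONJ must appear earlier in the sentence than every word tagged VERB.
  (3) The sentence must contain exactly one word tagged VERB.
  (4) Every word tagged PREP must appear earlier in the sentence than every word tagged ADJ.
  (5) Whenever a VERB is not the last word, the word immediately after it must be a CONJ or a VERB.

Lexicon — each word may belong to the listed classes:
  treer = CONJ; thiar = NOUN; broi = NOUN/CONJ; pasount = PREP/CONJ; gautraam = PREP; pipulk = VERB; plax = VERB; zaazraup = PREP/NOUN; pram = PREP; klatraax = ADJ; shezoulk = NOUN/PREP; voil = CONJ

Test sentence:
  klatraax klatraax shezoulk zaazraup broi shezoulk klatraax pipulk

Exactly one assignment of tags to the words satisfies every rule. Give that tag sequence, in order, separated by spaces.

Candidates per position — 1:klatraax {ADJ}; 2:klatraax {ADJ}; 3:shezoulk {NOUN,PREP}; 4:zaazraup {PREP,NOUN}; 5:broi {NOUN,CONJ}; 6:shezoulk {NOUN,PREP}; 7:klatraax {ADJ}; 8:pipulk {VERB}.
At position 3, choosing PREP makes rule 4 impossible to satisfy; hence NOUN.
At position 4, choosing PREP makes rule 4 impossible to satisfy; hence NOUN.
At position 5, choosing CONJ makes rule 1 impossible to satisfy; hence NOUN.
At position 6, choosing PREP makes rule 4 impossible to satisfy; hence NOUN.
The only consistent sequence is: ADJ ADJ NOUN NOUN NOUN NOUN ADJ VERB.
Checking: rule 1 holds; rule 2 holds; rule 3 holds; rule 4 holds; rule 5 holds.

ADJ ADJ NOUN NOUN NOUN NOUN ADJ VERB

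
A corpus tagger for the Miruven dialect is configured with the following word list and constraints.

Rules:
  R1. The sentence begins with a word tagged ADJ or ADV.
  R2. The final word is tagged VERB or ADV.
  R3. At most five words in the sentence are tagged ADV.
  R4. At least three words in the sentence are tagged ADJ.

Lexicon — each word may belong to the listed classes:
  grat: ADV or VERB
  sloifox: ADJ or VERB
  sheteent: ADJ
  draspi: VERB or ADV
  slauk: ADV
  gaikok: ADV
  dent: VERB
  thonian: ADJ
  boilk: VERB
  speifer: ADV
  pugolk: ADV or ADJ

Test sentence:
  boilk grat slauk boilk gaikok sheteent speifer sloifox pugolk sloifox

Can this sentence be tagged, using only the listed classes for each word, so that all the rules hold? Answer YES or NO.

Candidates per position — 1:boilk {VERB}; 2:grat {ADV,VERB}; 3:slauk {ADV}; 4:boilk {VERB}; 5:gaikok {ADV}; 6:sheteent {ADJ}; 7:speifer {ADV}; 8:sloifox {ADJ,VERB}; 9:pugolk {ADV,ADJ}; 10:sloifox {ADJ,VERB}.
Rule 1 cannot be satisfied by any choice of tags from the lexicon.
So there is no consistent tagging.

NO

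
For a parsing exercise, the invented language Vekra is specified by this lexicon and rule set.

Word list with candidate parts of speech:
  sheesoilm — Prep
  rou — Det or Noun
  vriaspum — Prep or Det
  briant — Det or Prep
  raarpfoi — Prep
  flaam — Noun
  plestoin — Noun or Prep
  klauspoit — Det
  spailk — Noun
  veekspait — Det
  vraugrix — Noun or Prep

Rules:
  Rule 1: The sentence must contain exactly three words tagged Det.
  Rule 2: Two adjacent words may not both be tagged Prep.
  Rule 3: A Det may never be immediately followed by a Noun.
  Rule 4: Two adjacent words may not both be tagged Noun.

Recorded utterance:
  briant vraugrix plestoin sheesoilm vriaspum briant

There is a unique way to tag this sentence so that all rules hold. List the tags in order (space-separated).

Det Prep Noun Prep Det Det

Candidates per position — 1:briant {Det,Prep}; 2:vraugrix {Noun,Prep}; 3:plestoin {Noun,Prep}; 4:sheesoilm {Prep}; 5:vriaspum {Prep,Det}; 6:briant {Det,Prep}.
Position 1: Prep is ruled out by rule 1; that leaves Det.
Position 2: Noun is ruled out by rule 3; that leaves Prep.
Position 3: Prep is ruled out by rule 2; that leaves Noun.
Position 5: Prep is ruled out by rule 1; that leaves Det.
Position 6: Prep is ruled out by rule 1; that leaves Det.
The unique satisfying tagging is: Det Prep Noun Prep Det Det.
Checking: rule 1 ✓; rule 2 ✓; rule 3 ✓; rule 4 ✓.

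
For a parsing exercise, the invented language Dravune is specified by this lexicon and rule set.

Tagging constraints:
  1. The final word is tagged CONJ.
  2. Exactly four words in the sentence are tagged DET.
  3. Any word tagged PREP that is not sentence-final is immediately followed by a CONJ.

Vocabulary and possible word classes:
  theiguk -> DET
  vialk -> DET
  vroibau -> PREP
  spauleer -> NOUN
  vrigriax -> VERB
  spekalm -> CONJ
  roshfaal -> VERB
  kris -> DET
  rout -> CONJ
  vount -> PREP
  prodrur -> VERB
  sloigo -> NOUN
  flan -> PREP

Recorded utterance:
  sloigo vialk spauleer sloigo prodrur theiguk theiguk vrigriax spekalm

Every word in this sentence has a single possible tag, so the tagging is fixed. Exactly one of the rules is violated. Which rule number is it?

Fixed tagging: NOUN DET NOUN NOUN VERB DET DET VERB CONJ.
Rule check: R1 ok, R2 fails, R3 ok.
Only rule 2 fails.

2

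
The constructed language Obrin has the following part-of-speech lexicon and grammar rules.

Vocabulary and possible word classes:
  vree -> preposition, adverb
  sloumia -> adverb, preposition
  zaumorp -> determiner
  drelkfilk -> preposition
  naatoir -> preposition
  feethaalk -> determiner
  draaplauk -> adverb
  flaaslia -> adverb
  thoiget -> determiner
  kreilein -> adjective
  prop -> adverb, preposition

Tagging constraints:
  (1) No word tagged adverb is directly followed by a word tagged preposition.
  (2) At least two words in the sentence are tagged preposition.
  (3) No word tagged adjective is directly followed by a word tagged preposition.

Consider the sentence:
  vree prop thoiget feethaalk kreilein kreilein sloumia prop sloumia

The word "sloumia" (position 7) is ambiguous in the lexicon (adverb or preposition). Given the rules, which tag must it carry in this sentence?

Candidates per position — 1:vree {preposition,adverb}; 2:prop {adverb,preposition}; 3:thoiget {determiner}; 4:feethaalk {determiner}; 5:kreilein {adjective}; 6:kreilein {adjective}; 7:sloumia {adverb,preposition}; 8:prop {adverb,preposition}; 9:sloumia {adverb,preposition}.
Position 7: tagging it preposition would leave rule 3 unsatisfiable, so it must be adverb.
Position 8: tagging it preposition would leave rule 1 unsatisfiable, so it must be adverb.
Position 9: tagging it preposition would leave rule 1 unsatisfiable, so it must be adverb.
Position 1: tagging it adverb would leave rule 2 unsatisfiable, so it must be preposition.
Position 2: tagging it adverb would leave rule 2 unsatisfiable, so it must be preposition.
The only consistent sequence is: preposition preposition determiner determiner adjective adjective adverb adverb adverb.
Rule-by-rule: rule 1 satisfied; rule 2 satisfied; rule 3 satisfied.

adverb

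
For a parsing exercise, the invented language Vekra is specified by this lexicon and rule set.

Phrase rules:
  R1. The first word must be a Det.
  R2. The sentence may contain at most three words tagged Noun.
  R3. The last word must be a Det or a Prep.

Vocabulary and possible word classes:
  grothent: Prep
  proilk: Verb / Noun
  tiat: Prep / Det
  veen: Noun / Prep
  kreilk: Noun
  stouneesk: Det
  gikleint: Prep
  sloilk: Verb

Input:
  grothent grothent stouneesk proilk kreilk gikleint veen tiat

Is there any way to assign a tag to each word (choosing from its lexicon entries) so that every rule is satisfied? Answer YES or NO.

NO

Candidates per position — 1:grothent {Prep}; 2:grothent {Prep}; 3:stouneesk {Det}; 4:proilk {Verb,Noun}; 5:kreilk {Noun}; 6:gikleint {Prep}; 7:veen {Noun,Prep}; 8:tiat {Prep,Det}.
Rule 1 cannot be satisfied by any choice of tags from the lexicon.
So there is no consistent tagging.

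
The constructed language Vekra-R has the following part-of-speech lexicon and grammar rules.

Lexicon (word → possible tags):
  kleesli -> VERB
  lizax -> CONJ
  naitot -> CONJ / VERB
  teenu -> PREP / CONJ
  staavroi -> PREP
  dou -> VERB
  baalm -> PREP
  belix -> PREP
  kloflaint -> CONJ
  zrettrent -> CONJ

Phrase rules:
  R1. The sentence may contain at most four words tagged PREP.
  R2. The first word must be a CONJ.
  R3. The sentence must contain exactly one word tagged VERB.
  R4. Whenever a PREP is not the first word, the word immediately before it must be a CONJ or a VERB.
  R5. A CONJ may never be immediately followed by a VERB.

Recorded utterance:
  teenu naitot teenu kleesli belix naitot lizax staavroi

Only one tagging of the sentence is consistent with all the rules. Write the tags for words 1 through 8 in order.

Candidates per position — 1:teenu {PREP,CONJ}; 2:naitot {CONJ,VERB}; 3:teenu {PREP,CONJ}; 4:kleesli {VERB}; 5:belix {PREP}; 6:naitot {CONJ,VERB}; 7:lizax {CONJ}; 8:staavroi {PREP}.
Position 1: tagging it PREP would leave rule 2 unsatisfiable, so it must be CONJ.
Position 2: tagging it VERB would leave rule 3 unsatisfiable, so it must be CONJ.
Position 3: tagging it CONJ would leave rule 5 unsatisfiable, so it must be PREP.
Position 6: tagging it VERB would leave rule 3 unsatisfiable, so it must be CONJ.
The unique satisfying tagging is: CONJ CONJ PREP VERB PREP CONJ CONJ PREP.
Verifying each rule — rule 1 satisfied; rule 2 satisfied; rule 3 satisfied; rule 4 satisfied; rule 5 satisfied.

CONJ CONJ PREP VERB PREP CONJ CONJ PREP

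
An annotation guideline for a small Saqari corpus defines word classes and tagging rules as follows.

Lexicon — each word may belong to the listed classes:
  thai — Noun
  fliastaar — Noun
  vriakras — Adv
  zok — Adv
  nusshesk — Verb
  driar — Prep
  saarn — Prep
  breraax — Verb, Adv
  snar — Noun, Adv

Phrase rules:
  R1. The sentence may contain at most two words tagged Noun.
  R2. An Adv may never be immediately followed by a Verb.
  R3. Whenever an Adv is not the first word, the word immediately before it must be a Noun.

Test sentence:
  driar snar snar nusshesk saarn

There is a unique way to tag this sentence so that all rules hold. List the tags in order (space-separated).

Candidates per position — 1:driar {Prep}; 2:snar {Noun,Adv}; 3:snar {Noun,Adv}; 4:nusshesk {Verb}; 5:saarn {Prep}.
Position 2: tagging it Adv would leave rule 3 unsatisfiable, so it must be Noun.
Position 3: tagging it Adv would leave rule 2 unsatisfiable, so it must be Noun.
That leaves exactly one tagging: Prep Noun Noun Verb Prep.
Checking: rule 1 ok; rule 2 ok; rule 3 ok.

Prep Noun Noun Verb Prep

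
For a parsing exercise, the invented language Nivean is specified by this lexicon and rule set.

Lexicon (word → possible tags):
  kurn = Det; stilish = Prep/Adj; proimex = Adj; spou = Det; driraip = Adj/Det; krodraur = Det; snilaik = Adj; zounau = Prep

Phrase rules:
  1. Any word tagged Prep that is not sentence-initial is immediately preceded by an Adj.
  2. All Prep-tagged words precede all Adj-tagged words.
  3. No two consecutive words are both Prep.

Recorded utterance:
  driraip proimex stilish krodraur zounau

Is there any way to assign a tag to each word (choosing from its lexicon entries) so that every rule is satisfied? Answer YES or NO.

NO

Candidates per position — 1:driraip {Adj,Det}; 2:proimex {Adj}; 3:stilish {Prep,Adj}; 4:krodraur {Det}; 5:zounau {Prep}.
Rule 1 cannot be satisfied by any choice of tags from the lexicon.
So there is no consistent tagging.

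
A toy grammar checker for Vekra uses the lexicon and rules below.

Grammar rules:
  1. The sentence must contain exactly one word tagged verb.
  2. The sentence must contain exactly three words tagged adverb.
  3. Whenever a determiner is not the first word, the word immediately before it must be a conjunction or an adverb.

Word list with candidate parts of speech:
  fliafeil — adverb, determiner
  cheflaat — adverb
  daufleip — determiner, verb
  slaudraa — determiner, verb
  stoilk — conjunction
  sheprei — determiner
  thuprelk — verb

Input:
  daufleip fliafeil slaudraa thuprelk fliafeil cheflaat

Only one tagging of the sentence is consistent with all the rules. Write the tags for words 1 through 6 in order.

Candidates per position — 1:daufleip {determiner,verb}; 2:fliafeil {adverb,determiner}; 3:slaudraa {determiner,verb}; 4:thuprelk {verb}; 5:fliafeil {adverb,determiner}; 6:cheflaat {adverb}.
If word 1 were verb, no tagging could satisfy rule 1; so word 1 is determiner.
If word 2 were determiner, no tagging could satisfy rule 2; so word 2 is adverb.
If word 3 were verb, no tagging could satisfy rule 1; so word 3 is determiner.
If word 5 were determiner, no tagging could satisfy rule 2; so word 5 is adverb.
So the tagging must be: determiner adverb determiner verb adverb adverb.
Verifying each rule — rule 1 holds; rule 2 holds; rule 3 holds.

determiner adverb determiner verb adverb adverb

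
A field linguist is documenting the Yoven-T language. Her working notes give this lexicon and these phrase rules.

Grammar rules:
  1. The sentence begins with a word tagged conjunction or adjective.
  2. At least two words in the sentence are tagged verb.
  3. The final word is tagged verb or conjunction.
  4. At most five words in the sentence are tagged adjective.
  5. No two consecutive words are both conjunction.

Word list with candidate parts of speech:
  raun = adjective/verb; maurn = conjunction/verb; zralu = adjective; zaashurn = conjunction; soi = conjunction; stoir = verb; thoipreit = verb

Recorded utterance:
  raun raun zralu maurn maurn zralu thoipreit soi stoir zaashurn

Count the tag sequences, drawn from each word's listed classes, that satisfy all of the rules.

6

Candidates per position — 1:raun {adjective,verb}; 2:raun {adjective,verb}; 3:zralu {adjective}; 4:maurn {conjunction,verb}; 5:maurn {conjunction,verb}; 6:zralu {adjective}; 7:thoipreit {verb}; 8:soi {conjunction}; 9:stoir {verb}; 10:zaashurn {conjunction}.
There are 16 candidate sequences in total.
Checking each against the rules leaves 6 sequences.
Count = 6.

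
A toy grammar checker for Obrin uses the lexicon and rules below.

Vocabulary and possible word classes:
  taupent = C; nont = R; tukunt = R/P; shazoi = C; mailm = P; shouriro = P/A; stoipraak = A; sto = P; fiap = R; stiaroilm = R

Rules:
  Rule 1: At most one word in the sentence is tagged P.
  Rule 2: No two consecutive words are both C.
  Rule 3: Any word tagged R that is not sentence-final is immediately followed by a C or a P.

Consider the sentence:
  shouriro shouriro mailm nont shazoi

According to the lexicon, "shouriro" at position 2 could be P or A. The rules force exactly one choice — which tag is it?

A

Candidates per position — 1:shouriro {P,A}; 2:shouriro {P,A}; 3:mailm {P}; 4:nont {R}; 5:shazoi {C}.
At position 1, choosing P makes rule 1 impossible to satisfy; hence A.
At position 2, choosing P makes rule 1 impossible to satisfy; hence A.
That leaves exactly one tagging: A A P R C.
Checking: rule 1 ✓; rule 2 ✓; rule 3 ✓.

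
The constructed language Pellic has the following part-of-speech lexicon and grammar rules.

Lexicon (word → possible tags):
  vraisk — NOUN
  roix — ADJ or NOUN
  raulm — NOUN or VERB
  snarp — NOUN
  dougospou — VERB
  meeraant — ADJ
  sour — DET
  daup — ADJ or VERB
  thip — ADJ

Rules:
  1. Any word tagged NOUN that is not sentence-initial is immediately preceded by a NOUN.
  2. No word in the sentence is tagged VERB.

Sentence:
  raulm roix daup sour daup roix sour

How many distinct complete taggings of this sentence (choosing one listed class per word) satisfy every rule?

2

Candidates per position — 1:raulm {NOUN,VERB}; 2:roix {ADJ,NOUN}; 3:daup {ADJ,VERB}; 4:sour {DET}; 5:daup {ADJ,VERB}; 6:roix {ADJ,NOUN}; 7:sour {DET}.
There are 32 candidate sequences in total.
The sequences that satisfy every rule: NOUN ADJ ADJ DET ADJ ADJ DET; NOUN NOUN ADJ DET ADJ ADJ DET.
Count = 2.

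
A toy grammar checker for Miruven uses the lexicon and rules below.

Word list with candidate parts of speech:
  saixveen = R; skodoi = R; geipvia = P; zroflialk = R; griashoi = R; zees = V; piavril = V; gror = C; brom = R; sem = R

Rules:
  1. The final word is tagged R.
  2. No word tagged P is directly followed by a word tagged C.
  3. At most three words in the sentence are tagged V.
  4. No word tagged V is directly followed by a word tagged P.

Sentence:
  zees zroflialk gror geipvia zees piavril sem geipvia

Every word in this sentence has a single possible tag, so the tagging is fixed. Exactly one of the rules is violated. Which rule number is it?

Fixed tagging: V R C P V V R P.
Checking each rule: R1 fail, R2 pass, R3 pass, R4 pass.
Only rule 1 fails.

1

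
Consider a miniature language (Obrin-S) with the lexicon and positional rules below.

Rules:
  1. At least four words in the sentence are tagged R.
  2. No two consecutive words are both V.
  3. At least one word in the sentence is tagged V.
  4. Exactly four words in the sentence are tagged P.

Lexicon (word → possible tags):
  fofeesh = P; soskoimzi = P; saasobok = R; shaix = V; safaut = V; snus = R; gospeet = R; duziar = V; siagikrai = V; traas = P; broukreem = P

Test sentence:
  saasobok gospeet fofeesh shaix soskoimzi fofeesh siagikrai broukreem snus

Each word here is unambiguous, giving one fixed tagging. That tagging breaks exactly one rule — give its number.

1

Fixed tagging: R R P V P P V P R.
Checking each rule: R1 fail, R2 pass, R3 pass, R4 pass.
Only rule 1 fails.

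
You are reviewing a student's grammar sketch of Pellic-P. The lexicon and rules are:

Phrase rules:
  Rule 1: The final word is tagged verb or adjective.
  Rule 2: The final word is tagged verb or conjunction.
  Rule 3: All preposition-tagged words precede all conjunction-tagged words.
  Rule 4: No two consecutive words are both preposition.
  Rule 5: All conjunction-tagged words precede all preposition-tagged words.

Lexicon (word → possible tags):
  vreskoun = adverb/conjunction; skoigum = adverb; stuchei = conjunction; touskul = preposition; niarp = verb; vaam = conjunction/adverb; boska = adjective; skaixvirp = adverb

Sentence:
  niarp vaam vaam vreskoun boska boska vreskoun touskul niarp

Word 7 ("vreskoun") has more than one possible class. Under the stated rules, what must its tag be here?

Candidates per position — 1:niarp {verb}; 2:vaam {conjunction,adverb}; 3:vaam {conjunction,adverb}; 4:vreskoun {adverb,conjunction}; 5:boska {adjective}; 6:boska {adjective}; 7:vreskoun {adverb,conjunction}; 8:touskul {preposition}; 9:niarp {verb}.
Position 2: tagging it conjunction would leave rule 3 unsatisfiable, so it must be adverb.
Position 3: tagging it conjunction would leave rule 3 unsatisfiable, so it must be adverb.
Position 4: tagging it conjunction would leave rule 3 unsatisfiable, so it must be adverb.
Position 7: tagging it conjunction would leave rule 3 unsatisfiable, so it must be adverb.
The unique satisfying tagging is: verb adverb adverb adverb adjective adjective adverb preposition verb.
Checking: rule 1 ✓; rule 2 ✓; rule 3 ✓; rule 4 ✓; rule 5 ✓.

adverb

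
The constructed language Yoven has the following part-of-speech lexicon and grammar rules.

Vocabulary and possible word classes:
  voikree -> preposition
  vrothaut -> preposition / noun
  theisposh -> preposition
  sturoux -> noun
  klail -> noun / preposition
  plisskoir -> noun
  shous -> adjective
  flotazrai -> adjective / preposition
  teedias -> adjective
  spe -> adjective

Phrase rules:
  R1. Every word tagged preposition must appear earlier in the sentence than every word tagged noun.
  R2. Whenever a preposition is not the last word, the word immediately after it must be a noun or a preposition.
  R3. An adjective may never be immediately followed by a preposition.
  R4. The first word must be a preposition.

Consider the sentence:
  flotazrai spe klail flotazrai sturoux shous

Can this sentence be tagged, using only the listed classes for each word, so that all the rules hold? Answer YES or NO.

NO

Candidates per position — 1:flotazrai {adjective,preposition}; 2:spe {adjective}; 3:klail {noun,preposition}; 4:flotazrai {adjective,preposition}; 5:sturoux {noun}; 6:shous {adjective}.
Every candidate sequence violates at least one rule; no consistent tagging exists.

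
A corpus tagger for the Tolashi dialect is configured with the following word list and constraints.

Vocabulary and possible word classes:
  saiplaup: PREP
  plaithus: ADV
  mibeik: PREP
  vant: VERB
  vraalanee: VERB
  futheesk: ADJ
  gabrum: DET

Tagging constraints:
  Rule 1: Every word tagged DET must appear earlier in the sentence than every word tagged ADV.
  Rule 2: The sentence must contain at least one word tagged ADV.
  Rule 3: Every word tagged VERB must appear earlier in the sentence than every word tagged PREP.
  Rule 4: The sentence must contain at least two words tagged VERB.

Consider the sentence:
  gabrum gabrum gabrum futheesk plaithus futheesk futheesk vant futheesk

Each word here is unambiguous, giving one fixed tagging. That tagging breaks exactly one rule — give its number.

4

Fixed tagging: DET DET DET ADJ ADV ADJ ADJ VERB ADJ.
Checking each rule: R1 ok, R2 ok, R3 ok, R4 fails.
Only rule 4 fails.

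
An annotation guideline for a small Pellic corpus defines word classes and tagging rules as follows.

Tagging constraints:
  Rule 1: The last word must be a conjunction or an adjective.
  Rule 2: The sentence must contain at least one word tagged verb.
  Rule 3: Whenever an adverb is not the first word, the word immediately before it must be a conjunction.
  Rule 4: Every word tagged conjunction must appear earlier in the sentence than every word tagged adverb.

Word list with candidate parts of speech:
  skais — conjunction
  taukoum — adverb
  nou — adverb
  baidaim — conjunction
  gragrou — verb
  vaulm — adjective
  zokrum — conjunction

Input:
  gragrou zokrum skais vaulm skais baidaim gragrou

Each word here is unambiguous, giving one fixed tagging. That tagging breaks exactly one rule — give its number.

1

Fixed tagging: verb conjunction conjunction adjective conjunction conjunction verb.
Checking each rule: R1 fail, R2 pass, R3 pass, R4 pass.
Only rule 1 fails.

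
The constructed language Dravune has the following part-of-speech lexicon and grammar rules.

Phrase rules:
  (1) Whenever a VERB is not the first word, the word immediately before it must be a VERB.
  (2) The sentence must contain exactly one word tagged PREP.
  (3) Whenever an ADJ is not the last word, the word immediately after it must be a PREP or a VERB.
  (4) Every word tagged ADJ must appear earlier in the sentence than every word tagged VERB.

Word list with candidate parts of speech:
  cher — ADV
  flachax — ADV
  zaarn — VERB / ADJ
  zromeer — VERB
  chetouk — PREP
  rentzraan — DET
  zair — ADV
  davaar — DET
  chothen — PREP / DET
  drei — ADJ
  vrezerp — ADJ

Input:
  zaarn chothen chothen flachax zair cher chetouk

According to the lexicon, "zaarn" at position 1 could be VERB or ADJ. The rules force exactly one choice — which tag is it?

VERB

Candidates per position — 1:zaarn {VERB,ADJ}; 2:chothen {PREP,DET}; 3:chothen {PREP,DET}; 4:flachax {ADV}; 5:zair {ADV}; 6:cher {ADV}; 7:chetouk {PREP}.
At position 2, choosing PREP makes rule 2 impossible to satisfy; hence DET.
At position 3, choosing PREP makes rule 2 impossible to satisfy; hence DET.
At position 1, choosing ADJ makes rule 3 impossible to satisfy; hence VERB.
That leaves exactly one tagging: VERB DET DET ADV ADV ADV PREP.
Verifying each rule — rule 1 holds; rule 2 holds; rule 3 holds; rule 4 holds.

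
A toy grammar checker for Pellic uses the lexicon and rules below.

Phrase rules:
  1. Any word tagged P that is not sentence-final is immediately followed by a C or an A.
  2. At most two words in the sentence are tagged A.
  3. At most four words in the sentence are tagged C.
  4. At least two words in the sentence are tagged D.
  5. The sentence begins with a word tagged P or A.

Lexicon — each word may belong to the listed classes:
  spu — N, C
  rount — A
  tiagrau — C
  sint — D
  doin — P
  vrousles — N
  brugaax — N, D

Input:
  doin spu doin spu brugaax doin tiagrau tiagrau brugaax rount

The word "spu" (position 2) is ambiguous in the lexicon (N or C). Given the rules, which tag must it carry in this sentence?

C

Candidates per position — 1:doin {P}; 2:spu {N,C}; 3:doin {P}; 4:spu {N,C}; 5:brugaax {N,D}; 6:doin {P}; 7:tiagrau {C}; 8:tiagrau {C}; 9:brugaax {N,D}; 10:rount {A}.
Position 2: N is ruled out by rule 1; that leaves C.
Position 4: N is ruled out by rule 1; that leaves C.
Position 5: N is ruled out by rule 4; that leaves D.
Position 9: N is ruled out by rule 4; that leaves D.
That leaves exactly one tagging: P C P C D P C C D A.
Rule-by-rule: rule 1 ✓; rule 2 ✓; rule 3 ✓; rule 4 ✓; rule 5 ✓.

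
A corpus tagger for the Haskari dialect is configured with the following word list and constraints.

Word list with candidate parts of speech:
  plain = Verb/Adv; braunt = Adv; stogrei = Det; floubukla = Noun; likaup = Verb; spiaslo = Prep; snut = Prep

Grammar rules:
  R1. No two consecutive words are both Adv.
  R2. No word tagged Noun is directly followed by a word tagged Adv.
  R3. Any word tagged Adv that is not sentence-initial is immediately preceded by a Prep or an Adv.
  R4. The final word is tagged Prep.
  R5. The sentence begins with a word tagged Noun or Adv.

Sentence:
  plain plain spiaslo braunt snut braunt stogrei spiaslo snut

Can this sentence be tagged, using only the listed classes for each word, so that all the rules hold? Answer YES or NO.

YES

Candidates per position — 1:plain {Verb,Adv}; 2:plain {Verb,Adv}; 3:spiaslo {Prep}; 4:braunt {Adv}; 5:snut {Prep}; 6:braunt {Adv}; 7:stogrei {Det}; 8:spiaslo {Prep}; 9:snut {Prep}.
One satisfying assignment: Adv Verb Prep Adv Prep Adv Det Prep Prep.
Rule-by-rule: rule 1 holds; rule 2 holds; rule 3 holds; rule 4 holds; rule 5 holds.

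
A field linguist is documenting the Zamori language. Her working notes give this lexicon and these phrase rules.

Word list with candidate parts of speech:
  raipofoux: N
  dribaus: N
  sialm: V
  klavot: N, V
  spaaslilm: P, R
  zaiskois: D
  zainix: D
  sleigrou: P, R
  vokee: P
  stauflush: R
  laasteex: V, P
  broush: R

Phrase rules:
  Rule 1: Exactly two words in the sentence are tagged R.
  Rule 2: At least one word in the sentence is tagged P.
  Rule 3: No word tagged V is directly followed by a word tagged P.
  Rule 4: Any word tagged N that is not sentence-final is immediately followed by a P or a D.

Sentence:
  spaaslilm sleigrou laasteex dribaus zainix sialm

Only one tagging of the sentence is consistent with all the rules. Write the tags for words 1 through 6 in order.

Candidates per position — 1:spaaslilm {P,R}; 2:sleigrou {P,R}; 3:laasteex {V,P}; 4:dribaus {N}; 5:zainix {D}; 6:sialm {V}.
Position 1: tagging it P would leave rule 1 unsatisfiable, so it must be R.
Position 2: tagging it P would leave rule 1 unsatisfiable, so it must be R.
Position 3: tagging it V would leave rule 2 unsatisfiable, so it must be P.
The only consistent sequence is: R R P N D V.
Checking: rule 1 satisfied; rule 2 satisfied; rule 3 satisfied; rule 4 satisfied.

R R P N D V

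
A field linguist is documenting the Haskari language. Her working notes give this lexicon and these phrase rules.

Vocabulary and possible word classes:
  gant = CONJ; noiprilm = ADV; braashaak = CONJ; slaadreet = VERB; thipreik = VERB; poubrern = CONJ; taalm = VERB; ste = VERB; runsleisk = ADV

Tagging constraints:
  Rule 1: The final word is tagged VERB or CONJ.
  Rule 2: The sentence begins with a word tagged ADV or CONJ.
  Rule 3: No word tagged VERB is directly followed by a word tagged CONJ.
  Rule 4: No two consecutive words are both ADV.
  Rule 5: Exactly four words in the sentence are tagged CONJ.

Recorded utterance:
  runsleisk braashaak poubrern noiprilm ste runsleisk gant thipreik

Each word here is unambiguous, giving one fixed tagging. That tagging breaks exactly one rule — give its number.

Fixed tagging: ADV CONJ CONJ ADV VERB ADV CONJ VERB.
Checking each rule: R1 ✓, R2 ✓, R3 ✓, R4 ✓, R5 ✗.
Only rule 5 fails.

5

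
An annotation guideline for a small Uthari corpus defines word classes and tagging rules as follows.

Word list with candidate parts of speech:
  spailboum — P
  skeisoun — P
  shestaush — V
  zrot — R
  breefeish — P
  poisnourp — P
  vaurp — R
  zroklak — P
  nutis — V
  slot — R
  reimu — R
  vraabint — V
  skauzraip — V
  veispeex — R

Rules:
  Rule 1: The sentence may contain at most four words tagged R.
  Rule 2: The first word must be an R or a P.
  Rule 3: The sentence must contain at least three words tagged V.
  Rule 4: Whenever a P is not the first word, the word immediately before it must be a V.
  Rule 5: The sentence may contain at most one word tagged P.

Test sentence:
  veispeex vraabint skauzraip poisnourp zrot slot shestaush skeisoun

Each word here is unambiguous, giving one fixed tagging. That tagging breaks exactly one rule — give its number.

5

Fixed tagging: R V V P R R V P.
Applying the rules: R1 holds, R2 holds, R3 holds, R4 holds, R5 violated.
Only rule 5 fails.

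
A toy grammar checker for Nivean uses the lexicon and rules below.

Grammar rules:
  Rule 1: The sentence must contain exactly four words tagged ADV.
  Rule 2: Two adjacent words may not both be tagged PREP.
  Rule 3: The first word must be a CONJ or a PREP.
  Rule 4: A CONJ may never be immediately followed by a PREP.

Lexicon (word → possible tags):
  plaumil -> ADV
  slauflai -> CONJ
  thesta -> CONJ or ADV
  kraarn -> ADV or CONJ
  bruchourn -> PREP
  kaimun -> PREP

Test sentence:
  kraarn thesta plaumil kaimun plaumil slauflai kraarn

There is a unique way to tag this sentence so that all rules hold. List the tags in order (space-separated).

Candidates per position — 1:kraarn {ADV,CONJ}; 2:thesta {CONJ,ADV}; 3:plaumil {ADV}; 4:kaimun {PREP}; 5:plaumil {ADV}; 6:slauflai {CONJ}; 7:kraarn {ADV,CONJ}.
Position 1: ADV is ruled out by rule 3; that leaves CONJ.
Position 2: CONJ is ruled out by rule 1; that leaves ADV.
Position 7: CONJ is ruled out by rule 1; that leaves ADV.
So the tagging must be: CONJ ADV ADV PREP ADV CONJ ADV.
Rule-by-rule: rule 1 ok; rule 2 ok; rule 3 ok; rule 4 ok.

CONJ ADV ADV PREP ADV CONJ ADV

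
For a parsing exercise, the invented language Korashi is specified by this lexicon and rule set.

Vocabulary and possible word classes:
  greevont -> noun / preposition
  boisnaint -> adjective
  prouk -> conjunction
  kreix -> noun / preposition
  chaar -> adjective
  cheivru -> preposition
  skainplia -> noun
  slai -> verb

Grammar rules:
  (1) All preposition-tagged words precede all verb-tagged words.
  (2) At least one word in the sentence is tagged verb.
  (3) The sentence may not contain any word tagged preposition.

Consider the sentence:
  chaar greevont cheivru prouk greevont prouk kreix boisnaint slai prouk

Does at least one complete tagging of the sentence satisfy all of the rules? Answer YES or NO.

NO

Candidates per position — 1:chaar {adjective}; 2:greevont {noun,preposition}; 3:cheivru {preposition}; 4:prouk {conjunction}; 5:greevont {noun,preposition}; 6:prouk {conjunction}; 7:kreix {noun,preposition}; 8:boisnaint {adjective}; 9:slai {verb}; 10:prouk {conjunction}.
Rule 3 cannot be satisfied by any choice of tags from the lexicon.
So there is no consistent tagging.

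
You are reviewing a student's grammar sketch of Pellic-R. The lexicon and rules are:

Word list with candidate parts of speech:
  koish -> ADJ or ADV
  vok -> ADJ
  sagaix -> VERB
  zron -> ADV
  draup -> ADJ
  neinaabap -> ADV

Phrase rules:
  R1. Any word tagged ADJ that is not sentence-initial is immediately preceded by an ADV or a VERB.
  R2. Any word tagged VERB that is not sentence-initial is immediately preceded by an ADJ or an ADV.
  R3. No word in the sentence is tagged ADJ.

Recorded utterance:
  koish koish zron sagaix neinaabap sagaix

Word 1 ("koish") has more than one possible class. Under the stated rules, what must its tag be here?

ADV

Candidates per position — 1:koish {ADJ,ADV}; 2:koish {ADJ,ADV}; 3:zron {ADV}; 4:sagaix {VERB}; 5:neinaabap {ADV}; 6:sagaix {VERB}.
If word 1 were ADJ, no tagging could satisfy rule 3; so word 1 is ADV.
If word 2 were ADJ, no tagging could satisfy rule 3; so word 2 is ADV.
That leaves exactly one tagging: ADV ADV ADV VERB ADV VERB.
Checking: rule 1 ✓; rule 2 ✓; rule 3 ✓.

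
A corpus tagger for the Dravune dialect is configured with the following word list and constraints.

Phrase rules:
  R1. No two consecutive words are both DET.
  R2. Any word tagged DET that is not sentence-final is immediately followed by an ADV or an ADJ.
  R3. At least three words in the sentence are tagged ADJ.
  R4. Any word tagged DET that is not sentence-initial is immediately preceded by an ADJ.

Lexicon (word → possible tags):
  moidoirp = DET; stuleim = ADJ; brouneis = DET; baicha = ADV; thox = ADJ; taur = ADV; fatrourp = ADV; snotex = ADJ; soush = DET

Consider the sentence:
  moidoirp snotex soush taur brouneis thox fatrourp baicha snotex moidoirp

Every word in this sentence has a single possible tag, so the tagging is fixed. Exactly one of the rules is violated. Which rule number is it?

Fixed tagging: DET ADJ DET ADV DET ADJ ADV ADV ADJ DET.
Applying the rules: R1 pass, R2 pass, R3 pass, R4 fail.
Only rule 4 fails.

4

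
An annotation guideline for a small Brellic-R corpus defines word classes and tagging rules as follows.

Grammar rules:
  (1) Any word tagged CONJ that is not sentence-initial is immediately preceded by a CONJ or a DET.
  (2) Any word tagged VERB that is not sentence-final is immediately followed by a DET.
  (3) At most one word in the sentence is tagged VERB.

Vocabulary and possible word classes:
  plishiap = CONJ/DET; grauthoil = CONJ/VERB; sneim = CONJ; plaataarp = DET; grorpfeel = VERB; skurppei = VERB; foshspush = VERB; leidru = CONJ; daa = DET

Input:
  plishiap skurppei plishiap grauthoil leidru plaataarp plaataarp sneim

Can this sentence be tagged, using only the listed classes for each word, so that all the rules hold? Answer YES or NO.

Candidates per position — 1:plishiap {CONJ,DET}; 2:skurppei {VERB}; 3:plishiap {CONJ,DET}; 4:grauthoil {CONJ,VERB}; 5:leidru {CONJ}; 6:plaataarp {DET}; 7:plaataarp {DET}; 8:sneim {CONJ}.
One satisfying assignment: DET VERB DET CONJ CONJ DET DET CONJ.
Checking: rule 1 ok; rule 2 ok; rule 3 ok.

YES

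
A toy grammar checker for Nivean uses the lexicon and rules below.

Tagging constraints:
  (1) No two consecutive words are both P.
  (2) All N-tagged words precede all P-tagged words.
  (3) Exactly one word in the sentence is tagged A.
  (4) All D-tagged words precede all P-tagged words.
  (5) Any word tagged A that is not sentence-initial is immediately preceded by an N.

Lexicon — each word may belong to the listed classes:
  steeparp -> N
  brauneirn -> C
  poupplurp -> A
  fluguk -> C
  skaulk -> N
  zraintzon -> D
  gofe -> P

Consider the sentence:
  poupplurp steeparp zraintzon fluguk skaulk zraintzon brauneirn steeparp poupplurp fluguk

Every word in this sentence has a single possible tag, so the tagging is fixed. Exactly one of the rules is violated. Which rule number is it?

3

Fixed tagging: A N D C N D C N A C.
Applying the rules: R1 ✓, R2 ✓, R3 ✗, R4 ✓, R5 ✓.
Only rule 3 fails.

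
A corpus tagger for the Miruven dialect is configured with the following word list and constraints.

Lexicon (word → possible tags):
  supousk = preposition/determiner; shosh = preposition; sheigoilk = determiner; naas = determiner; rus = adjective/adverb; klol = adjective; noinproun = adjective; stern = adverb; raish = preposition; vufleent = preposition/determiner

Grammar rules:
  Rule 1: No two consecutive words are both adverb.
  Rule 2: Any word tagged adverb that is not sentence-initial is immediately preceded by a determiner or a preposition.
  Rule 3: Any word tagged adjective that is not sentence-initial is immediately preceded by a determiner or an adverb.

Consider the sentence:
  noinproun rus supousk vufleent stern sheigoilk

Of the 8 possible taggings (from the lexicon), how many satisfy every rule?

0

Candidates per position — 1:noinproun {adjective}; 2:rus {adjective,adverb}; 3:supousk {preposition,determiner}; 4:vufleent {preposition,determiner}; 5:stern {adverb}; 6:sheigoilk {determiner}.
There are 8 candidate sequences in total.
Every candidate sequence violates at least one rule; no consistent tagging exists.
Count = 0.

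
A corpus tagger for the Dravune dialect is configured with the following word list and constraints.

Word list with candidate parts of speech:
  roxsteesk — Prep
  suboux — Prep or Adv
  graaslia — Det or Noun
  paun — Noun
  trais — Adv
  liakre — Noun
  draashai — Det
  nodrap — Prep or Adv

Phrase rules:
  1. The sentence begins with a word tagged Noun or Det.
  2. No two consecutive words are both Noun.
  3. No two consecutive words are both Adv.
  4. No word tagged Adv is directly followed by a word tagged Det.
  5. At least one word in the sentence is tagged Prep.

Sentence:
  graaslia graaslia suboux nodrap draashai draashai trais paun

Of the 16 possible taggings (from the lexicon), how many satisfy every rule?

Candidates per position — 1:graaslia {Det,Noun}; 2:graaslia {Det,Noun}; 3:suboux {Prep,Adv}; 4:nodrap {Prep,Adv}; 5:draashai {Det}; 6:draashai {Det}; 7:trais {Adv}; 8:paun {Noun}.
There are 16 candidate sequences in total.
Checking each against the rules leaves 6 sequences.
Count = 6.

6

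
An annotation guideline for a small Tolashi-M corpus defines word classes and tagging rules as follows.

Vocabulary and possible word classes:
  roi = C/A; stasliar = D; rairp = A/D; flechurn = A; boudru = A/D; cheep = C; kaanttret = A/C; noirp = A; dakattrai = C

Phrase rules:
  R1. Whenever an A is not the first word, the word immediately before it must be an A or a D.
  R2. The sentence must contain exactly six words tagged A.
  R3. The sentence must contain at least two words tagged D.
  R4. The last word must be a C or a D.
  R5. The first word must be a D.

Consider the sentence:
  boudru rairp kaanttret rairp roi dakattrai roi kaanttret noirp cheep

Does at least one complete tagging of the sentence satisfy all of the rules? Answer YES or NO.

NO

Candidates per position — 1:boudru {A,D}; 2:rairp {A,D}; 3:kaanttret {A,C}; 4:rairp {A,D}; 5:roi {C,A}; 6:dakattrai {C}; 7:roi {C,A}; 8:kaanttret {A,C}; 9:noirp {A}; 10:cheep {C}.
Rule 1 cannot be satisfied by any choice of tags from the lexicon.
So there is no consistent tagging.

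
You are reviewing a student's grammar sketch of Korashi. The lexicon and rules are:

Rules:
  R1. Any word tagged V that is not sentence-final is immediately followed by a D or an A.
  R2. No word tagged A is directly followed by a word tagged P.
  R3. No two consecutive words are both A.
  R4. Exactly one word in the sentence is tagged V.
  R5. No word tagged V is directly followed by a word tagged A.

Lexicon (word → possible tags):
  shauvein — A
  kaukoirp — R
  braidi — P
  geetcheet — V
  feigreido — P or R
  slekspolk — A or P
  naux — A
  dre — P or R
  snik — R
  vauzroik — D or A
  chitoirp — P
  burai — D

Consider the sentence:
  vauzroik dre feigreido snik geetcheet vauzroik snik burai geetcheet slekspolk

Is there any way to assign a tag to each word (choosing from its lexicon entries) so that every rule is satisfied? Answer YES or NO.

NO

Candidates per position — 1:vauzroik {D,A}; 2:dre {P,R}; 3:feigreido {P,R}; 4:snik {R}; 5:geetcheet {V}; 6:vauzroik {D,A}; 7:snik {R}; 8:burai {D}; 9:geetcheet {V}; 10:slekspolk {A,P}.
Rule 4 cannot be satisfied by any choice of tags from the lexicon.
So there is no consistent tagging.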